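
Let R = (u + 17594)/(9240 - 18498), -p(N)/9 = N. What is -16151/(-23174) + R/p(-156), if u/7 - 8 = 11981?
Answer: 2661306283/3861808056 ≈ 0.68913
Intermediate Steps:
u = 83923 (u = 56 + 7*11981 = 56 + 83867 = 83923)
p(N) = -9*N
R = -33839/3086 (R = (83923 + 17594)/(9240 - 18498) = 101517/(-9258) = 101517*(-1/9258) = -33839/3086 ≈ -10.965)
-16151/(-23174) + R/p(-156) = -16151/(-23174) - 33839/(3086*((-9*(-156)))) = -16151*(-1/23174) - 33839/3086/1404 = 16151/23174 - 33839/3086*1/1404 = 16151/23174 - 2603/333288 = 2661306283/3861808056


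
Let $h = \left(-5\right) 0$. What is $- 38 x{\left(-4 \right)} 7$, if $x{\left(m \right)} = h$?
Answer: $0$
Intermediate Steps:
$h = 0$
$x{\left(m \right)} = 0$
$- 38 x{\left(-4 \right)} 7 = \left(-38\right) 0 \cdot 7 = 0 \cdot 7 = 0$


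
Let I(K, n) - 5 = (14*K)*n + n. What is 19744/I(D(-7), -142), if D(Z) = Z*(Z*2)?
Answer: -19744/194961 ≈ -0.10127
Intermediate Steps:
D(Z) = 2*Z² (D(Z) = Z*(2*Z) = 2*Z²)
I(K, n) = 5 + n + 14*K*n (I(K, n) = 5 + ((14*K)*n + n) = 5 + (14*K*n + n) = 5 + (n + 14*K*n) = 5 + n + 14*K*n)
19744/I(D(-7), -142) = 19744/(5 - 142 + 14*(2*(-7)²)*(-142)) = 19744/(5 - 142 + 14*(2*49)*(-142)) = 19744/(5 - 142 + 14*98*(-142)) = 19744/(5 - 142 - 194824) = 19744/(-194961) = 19744*(-1/194961) = -19744/194961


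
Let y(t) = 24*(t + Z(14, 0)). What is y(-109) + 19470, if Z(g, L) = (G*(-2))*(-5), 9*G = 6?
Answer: 17014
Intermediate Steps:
G = 2/3 (G = (1/9)*6 = 2/3 ≈ 0.66667)
Z(g, L) = 20/3 (Z(g, L) = ((2/3)*(-2))*(-5) = -4/3*(-5) = 20/3)
y(t) = 160 + 24*t (y(t) = 24*(t + 20/3) = 24*(20/3 + t) = 160 + 24*t)
y(-109) + 19470 = (160 + 24*(-109)) + 19470 = (160 - 2616) + 19470 = -2456 + 19470 = 17014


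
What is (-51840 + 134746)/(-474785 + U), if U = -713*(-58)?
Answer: -82906/433431 ≈ -0.19128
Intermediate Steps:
U = 41354
(-51840 + 134746)/(-474785 + U) = (-51840 + 134746)/(-474785 + 41354) = 82906/(-433431) = 82906*(-1/433431) = -82906/433431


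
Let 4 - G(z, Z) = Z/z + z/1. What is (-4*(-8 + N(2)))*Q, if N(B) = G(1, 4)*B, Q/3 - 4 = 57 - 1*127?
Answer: -7920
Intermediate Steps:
Q = -198 (Q = 12 + 3*(57 - 1*127) = 12 + 3*(57 - 127) = 12 + 3*(-70) = 12 - 210 = -198)
G(z, Z) = 4 - z - Z/z (G(z, Z) = 4 - (Z/z + z/1) = 4 - (Z/z + z*1) = 4 - (Z/z + z) = 4 - (z + Z/z) = 4 + (-z - Z/z) = 4 - z - Z/z)
N(B) = -B (N(B) = (4 - 1*1 - 1*4/1)*B = (4 - 1 - 1*4*1)*B = (4 - 1 - 4)*B = -B)
(-4*(-8 + N(2)))*Q = -4*(-8 - 1*2)*(-198) = -4*(-8 - 2)*(-198) = -4*(-10)*(-198) = 40*(-198) = -7920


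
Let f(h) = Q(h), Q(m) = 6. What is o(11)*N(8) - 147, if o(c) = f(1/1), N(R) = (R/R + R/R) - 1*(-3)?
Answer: -117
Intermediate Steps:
N(R) = 5 (N(R) = (1 + 1) + 3 = 2 + 3 = 5)
f(h) = 6
o(c) = 6
o(11)*N(8) - 147 = 6*5 - 147 = 30 - 147 = -117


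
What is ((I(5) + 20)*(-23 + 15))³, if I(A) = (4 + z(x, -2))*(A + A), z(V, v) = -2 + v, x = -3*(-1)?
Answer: -4096000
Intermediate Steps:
x = 3
I(A) = 0 (I(A) = (4 + (-2 - 2))*(A + A) = (4 - 4)*(2*A) = 0*(2*A) = 0)
((I(5) + 20)*(-23 + 15))³ = ((0 + 20)*(-23 + 15))³ = (20*(-8))³ = (-160)³ = -4096000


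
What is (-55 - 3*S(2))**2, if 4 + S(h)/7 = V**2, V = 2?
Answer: 3025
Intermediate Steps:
S(h) = 0 (S(h) = -28 + 7*2**2 = -28 + 7*4 = -28 + 28 = 0)
(-55 - 3*S(2))**2 = (-55 - 3*0)**2 = (-55 + 0)**2 = (-55)**2 = 3025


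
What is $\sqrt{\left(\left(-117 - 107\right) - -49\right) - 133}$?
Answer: $2 i \sqrt{77} \approx 17.55 i$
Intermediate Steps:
$\sqrt{\left(\left(-117 - 107\right) - -49\right) - 133} = \sqrt{\left(-224 + 49\right) - 133} = \sqrt{-175 - 133} = \sqrt{-308} = 2 i \sqrt{77}$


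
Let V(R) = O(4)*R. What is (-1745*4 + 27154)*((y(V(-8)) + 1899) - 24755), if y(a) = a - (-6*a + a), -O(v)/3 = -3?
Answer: -469812112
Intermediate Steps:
O(v) = 9 (O(v) = -3*(-3) = 9)
V(R) = 9*R
y(a) = 6*a (y(a) = a - (-5)*a = a + 5*a = 6*a)
(-1745*4 + 27154)*((y(V(-8)) + 1899) - 24755) = (-1745*4 + 27154)*((6*(9*(-8)) + 1899) - 24755) = (-6980 + 27154)*((6*(-72) + 1899) - 24755) = 20174*((-432 + 1899) - 24755) = 20174*(1467 - 24755) = 20174*(-23288) = -469812112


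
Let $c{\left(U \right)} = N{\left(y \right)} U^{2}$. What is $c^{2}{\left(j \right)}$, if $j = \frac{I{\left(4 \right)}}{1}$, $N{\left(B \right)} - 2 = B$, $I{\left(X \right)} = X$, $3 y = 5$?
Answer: $\frac{30976}{9} \approx 3441.8$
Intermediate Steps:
$y = \frac{5}{3}$ ($y = \frac{1}{3} \cdot 5 = \frac{5}{3} \approx 1.6667$)
$N{\left(B \right)} = 2 + B$
$j = 4$ ($j = \frac{4}{1} = 4 \cdot 1 = 4$)
$c{\left(U \right)} = \frac{11 U^{2}}{3}$ ($c{\left(U \right)} = \left(2 + \frac{5}{3}\right) U^{2} = \frac{11 U^{2}}{3}$)
$c^{2}{\left(j \right)} = \left(\frac{11 \cdot 4^{2}}{3}\right)^{2} = \left(\frac{11}{3} \cdot 16\right)^{2} = \left(\frac{176}{3}\right)^{2} = \frac{30976}{9}$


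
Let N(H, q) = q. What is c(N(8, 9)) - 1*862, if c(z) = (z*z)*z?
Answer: -133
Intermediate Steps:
c(z) = z**3 (c(z) = z**2*z = z**3)
c(N(8, 9)) - 1*862 = 9**3 - 1*862 = 729 - 862 = -133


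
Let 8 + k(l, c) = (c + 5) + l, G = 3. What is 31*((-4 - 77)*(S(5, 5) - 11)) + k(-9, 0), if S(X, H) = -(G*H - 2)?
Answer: 60252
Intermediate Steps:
S(X, H) = 2 - 3*H (S(X, H) = -(3*H - 2) = -(-2 + 3*H) = 2 - 3*H)
k(l, c) = -3 + c + l (k(l, c) = -8 + ((c + 5) + l) = -8 + ((5 + c) + l) = -8 + (5 + c + l) = -3 + c + l)
31*((-4 - 77)*(S(5, 5) - 11)) + k(-9, 0) = 31*((-4 - 77)*((2 - 3*5) - 11)) + (-3 + 0 - 9) = 31*(-81*((2 - 15) - 11)) - 12 = 31*(-81*(-13 - 11)) - 12 = 31*(-81*(-24)) - 12 = 31*1944 - 12 = 60264 - 12 = 60252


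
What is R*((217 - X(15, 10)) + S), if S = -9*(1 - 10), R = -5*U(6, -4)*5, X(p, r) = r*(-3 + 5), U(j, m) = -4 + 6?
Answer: -13900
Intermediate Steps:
U(j, m) = 2
X(p, r) = 2*r (X(p, r) = r*2 = 2*r)
R = -50 (R = -5*2*5 = -10*5 = -50)
S = 81 (S = -9*(-9) = 81)
R*((217 - X(15, 10)) + S) = -50*((217 - 2*10) + 81) = -50*((217 - 1*20) + 81) = -50*((217 - 20) + 81) = -50*(197 + 81) = -50*278 = -13900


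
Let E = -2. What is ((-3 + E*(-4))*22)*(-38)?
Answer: -4180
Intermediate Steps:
((-3 + E*(-4))*22)*(-38) = ((-3 - 2*(-4))*22)*(-38) = ((-3 + 8)*22)*(-38) = (5*22)*(-38) = 110*(-38) = -4180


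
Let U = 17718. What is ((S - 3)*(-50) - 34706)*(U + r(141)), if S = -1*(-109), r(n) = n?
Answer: -714467154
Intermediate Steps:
S = 109
((S - 3)*(-50) - 34706)*(U + r(141)) = ((109 - 3)*(-50) - 34706)*(17718 + 141) = (106*(-50) - 34706)*17859 = (-5300 - 34706)*17859 = -40006*17859 = -714467154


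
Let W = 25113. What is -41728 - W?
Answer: -66841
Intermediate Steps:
-41728 - W = -41728 - 1*25113 = -41728 - 25113 = -66841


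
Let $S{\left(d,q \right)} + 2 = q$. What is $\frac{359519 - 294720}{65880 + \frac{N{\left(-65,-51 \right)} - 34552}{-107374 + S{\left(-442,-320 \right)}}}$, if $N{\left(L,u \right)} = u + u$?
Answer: $\frac{498470936}{506789081} \approx 0.98359$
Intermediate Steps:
$N{\left(L,u \right)} = 2 u$
$S{\left(d,q \right)} = -2 + q$
$\frac{359519 - 294720}{65880 + \frac{N{\left(-65,-51 \right)} - 34552}{-107374 + S{\left(-442,-320 \right)}}} = \frac{359519 - 294720}{65880 + \frac{2 \left(-51\right) - 34552}{-107374 - 322}} = \frac{64799}{65880 + \frac{-102 - 34552}{-107374 - 322}} = \frac{64799}{65880 - \frac{34654}{-107696}} = \frac{64799}{65880 - - \frac{17327}{53848}} = \frac{64799}{65880 + \frac{17327}{53848}} = \frac{64799}{\frac{3547523567}{53848}} = 64799 \cdot \frac{53848}{3547523567} = \frac{498470936}{506789081}$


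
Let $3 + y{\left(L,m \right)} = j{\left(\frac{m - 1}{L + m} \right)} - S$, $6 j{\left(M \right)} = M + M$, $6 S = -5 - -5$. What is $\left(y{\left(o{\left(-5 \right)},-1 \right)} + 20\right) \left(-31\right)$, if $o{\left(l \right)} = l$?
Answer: $- \frac{4774}{9} \approx -530.44$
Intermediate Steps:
$S = 0$ ($S = \frac{-5 - -5}{6} = \frac{-5 + 5}{6} = \frac{1}{6} \cdot 0 = 0$)
$j{\left(M \right)} = \frac{M}{3}$ ($j{\left(M \right)} = \frac{M + M}{6} = \frac{2 M}{6} = \frac{M}{3}$)
$y{\left(L,m \right)} = -3 + \frac{-1 + m}{3 \left(L + m\right)}$ ($y{\left(L,m \right)} = -3 + \left(\frac{\left(m - 1\right) \frac{1}{L + m}}{3} - 0\right) = -3 + \left(\frac{\left(-1 + m\right) \frac{1}{L + m}}{3} + 0\right) = -3 + \left(\frac{\frac{1}{L + m} \left(-1 + m\right)}{3} + 0\right) = -3 + \left(\frac{-1 + m}{3 \left(L + m\right)} + 0\right) = -3 + \frac{-1 + m}{3 \left(L + m\right)}$)
$\left(y{\left(o{\left(-5 \right)},-1 \right)} + 20\right) \left(-31\right) = \left(\left(-3 + \frac{-1 - 1}{3 \left(-5 - 1\right)}\right) + 20\right) \left(-31\right) = \left(\left(-3 + \frac{1}{3} \frac{1}{-6} \left(-2\right)\right) + 20\right) \left(-31\right) = \left(\left(-3 + \frac{1}{3} \left(- \frac{1}{6}\right) \left(-2\right)\right) + 20\right) \left(-31\right) = \left(\left(-3 + \frac{1}{9}\right) + 20\right) \left(-31\right) = \left(- \frac{26}{9} + 20\right) \left(-31\right) = \frac{154}{9} \left(-31\right) = - \frac{4774}{9}$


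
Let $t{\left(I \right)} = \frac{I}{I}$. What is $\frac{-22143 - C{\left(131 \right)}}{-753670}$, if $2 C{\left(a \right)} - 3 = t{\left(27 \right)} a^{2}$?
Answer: $\frac{6145}{150734} \approx 0.040767$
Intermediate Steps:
$t{\left(I \right)} = 1$
$C{\left(a \right)} = \frac{3}{2} + \frac{a^{2}}{2}$ ($C{\left(a \right)} = \frac{3}{2} + \frac{1 a^{2}}{2} = \frac{3}{2} + \frac{a^{2}}{2}$)
$\frac{-22143 - C{\left(131 \right)}}{-753670} = \frac{-22143 - \left(\frac{3}{2} + \frac{131^{2}}{2}\right)}{-753670} = \left(-22143 - \left(\frac{3}{2} + \frac{1}{2} \cdot 17161\right)\right) \left(- \frac{1}{753670}\right) = \left(-22143 - \left(\frac{3}{2} + \frac{17161}{2}\right)\right) \left(- \frac{1}{753670}\right) = \left(-22143 - 8582\right) \left(- \frac{1}{753670}\right) = \left(-30725\right) \left(- \frac{1}{753670}\right) = \frac{6145}{150734}$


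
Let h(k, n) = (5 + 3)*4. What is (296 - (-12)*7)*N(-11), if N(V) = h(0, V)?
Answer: 12160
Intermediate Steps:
h(k, n) = 32 (h(k, n) = 8*4 = 32)
N(V) = 32
(296 - (-12)*7)*N(-11) = (296 - (-12)*7)*32 = (296 - 1*(-84))*32 = (296 + 84)*32 = 380*32 = 12160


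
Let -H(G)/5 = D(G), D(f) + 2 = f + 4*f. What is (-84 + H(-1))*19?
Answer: -931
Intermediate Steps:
D(f) = -2 + 5*f (D(f) = -2 + (f + 4*f) = -2 + 5*f)
H(G) = 10 - 25*G (H(G) = -5*(-2 + 5*G) = 10 - 25*G)
(-84 + H(-1))*19 = (-84 + (10 - 25*(-1)))*19 = (-84 + (10 + 25))*19 = (-84 + 35)*19 = -49*19 = -931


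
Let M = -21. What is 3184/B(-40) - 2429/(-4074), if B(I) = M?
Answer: -205089/1358 ≈ -151.02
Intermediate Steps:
B(I) = -21
3184/B(-40) - 2429/(-4074) = 3184/(-21) - 2429/(-4074) = 3184*(-1/21) - 2429*(-1/4074) = -3184/21 + 347/582 = -205089/1358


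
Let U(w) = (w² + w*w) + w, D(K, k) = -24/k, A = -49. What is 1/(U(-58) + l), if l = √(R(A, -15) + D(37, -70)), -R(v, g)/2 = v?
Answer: 116725/778554029 - √120470/1557108058 ≈ 0.00014970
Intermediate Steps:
R(v, g) = -2*v
U(w) = w + 2*w² (U(w) = (w² + w²) + w = 2*w² + w = w + 2*w²)
l = √120470/35 (l = √(-2*(-49) - 24/(-70)) = √(98 - 24*(-1/70)) = √(98 + 12/35) = √(3442/35) = √120470/35 ≈ 9.9168)
1/(U(-58) + l) = 1/(-58*(1 + 2*(-58)) + √120470/35) = 1/(-58*(1 - 116) + √120470/35) = 1/(-58*(-115) + √120470/35) = 1/(6670 + √120470/35)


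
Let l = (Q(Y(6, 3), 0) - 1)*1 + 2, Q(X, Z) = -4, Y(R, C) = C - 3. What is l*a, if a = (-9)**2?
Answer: -243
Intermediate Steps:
Y(R, C) = -3 + C
a = 81
l = -3 (l = (-4 - 1)*1 + 2 = -5*1 + 2 = -5 + 2 = -3)
l*a = -3*81 = -243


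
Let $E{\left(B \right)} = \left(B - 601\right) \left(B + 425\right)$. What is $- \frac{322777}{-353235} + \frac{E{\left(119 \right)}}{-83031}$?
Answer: $\frac{39807179989}{9776485095} \approx 4.0717$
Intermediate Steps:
$E{\left(B \right)} = \left(-601 + B\right) \left(425 + B\right)$
$- \frac{322777}{-353235} + \frac{E{\left(119 \right)}}{-83031} = - \frac{322777}{-353235} + \frac{-255425 + 119^{2} - 20944}{-83031} = \left(-322777\right) \left(- \frac{1}{353235}\right) + \left(-255425 + 14161 - 20944\right) \left(- \frac{1}{83031}\right) = \frac{322777}{353235} - - \frac{262208}{83031} = \frac{322777}{353235} + \frac{262208}{83031} = \frac{39807179989}{9776485095}$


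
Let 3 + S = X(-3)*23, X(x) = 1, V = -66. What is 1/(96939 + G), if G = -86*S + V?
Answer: 1/95153 ≈ 1.0509e-5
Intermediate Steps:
S = 20 (S = -3 + 1*23 = -3 + 23 = 20)
G = -1786 (G = -86*20 - 66 = -1720 - 66 = -1786)
1/(96939 + G) = 1/(96939 - 1786) = 1/95153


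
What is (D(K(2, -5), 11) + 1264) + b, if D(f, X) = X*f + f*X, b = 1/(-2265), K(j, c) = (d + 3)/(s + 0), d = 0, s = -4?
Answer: 5651173/4530 ≈ 1247.5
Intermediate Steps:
K(j, c) = -¾ (K(j, c) = (0 + 3)/(-4 + 0) = 3/(-4) = 3*(-¼) = -¾)
b = -1/2265 ≈ -0.00044150
D(f, X) = 2*X*f (D(f, X) = X*f + X*f = 2*X*f)
(D(K(2, -5), 11) + 1264) + b = (2*11*(-¾) + 1264) - 1/2265 = (-33/2 + 1264) - 1/2265 = 2495/2 - 1/2265 = 5651173/4530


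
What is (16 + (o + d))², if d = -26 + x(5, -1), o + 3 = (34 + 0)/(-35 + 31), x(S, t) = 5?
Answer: 1089/4 ≈ 272.25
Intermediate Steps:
o = -23/2 (o = -3 + (34 + 0)/(-35 + 31) = -3 + 34/(-4) = -3 + 34*(-¼) = -3 - 17/2 = -23/2 ≈ -11.500)
d = -21 (d = -26 + 5 = -21)
(16 + (o + d))² = (16 + (-23/2 - 21))² = (16 - 65/2)² = (-33/2)² = 1089/4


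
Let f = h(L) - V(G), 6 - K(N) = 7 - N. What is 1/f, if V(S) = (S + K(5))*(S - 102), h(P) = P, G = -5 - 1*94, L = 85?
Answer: -1/19010 ≈ -5.2604e-5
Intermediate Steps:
K(N) = -1 + N (K(N) = 6 - (7 - N) = 6 + (-7 + N) = -1 + N)
G = -99 (G = -5 - 94 = -99)
V(S) = (-102 + S)*(4 + S) (V(S) = (S + (-1 + 5))*(S - 102) = (S + 4)*(-102 + S) = (4 + S)*(-102 + S) = (-102 + S)*(4 + S))
f = -19010 (f = 85 - (-408 + (-99)**2 - 98*(-99)) = 85 - (-408 + 9801 + 9702) = 85 - 1*19095 = 85 - 19095 = -19010)
1/f = 1/(-19010) = -1/19010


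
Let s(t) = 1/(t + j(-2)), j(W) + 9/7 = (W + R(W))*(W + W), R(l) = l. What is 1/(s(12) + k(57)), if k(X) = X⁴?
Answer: 187/1973972194 ≈ 9.4733e-8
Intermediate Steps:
j(W) = -9/7 + 4*W² (j(W) = -9/7 + (W + W)*(W + W) = -9/7 + (2*W)*(2*W) = -9/7 + 4*W²)
s(t) = 1/(103/7 + t) (s(t) = 1/(t + (-9/7 + 4*(-2)²)) = 1/(t + (-9/7 + 4*4)) = 1/(t + (-9/7 + 16)) = 1/(t + 103/7) = 1/(103/7 + t))
1/(s(12) + k(57)) = 1/(7/(103 + 7*12) + 57⁴) = 1/(7/(103 + 84) + 10556001) = 1/(7/187 + 10556001) = 1/(1973972194/187) = 187/1973972194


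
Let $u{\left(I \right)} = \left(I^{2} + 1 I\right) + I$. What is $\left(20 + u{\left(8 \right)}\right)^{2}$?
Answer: $10000$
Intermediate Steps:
$u{\left(I \right)} = I^{2} + 2 I$ ($u{\left(I \right)} = \left(I^{2} + I\right) + I = \left(I + I^{2}\right) + I = I^{2} + 2 I$)
$\left(20 + u{\left(8 \right)}\right)^{2} = \left(20 + 8 \left(2 + 8\right)\right)^{2} = \left(20 + 8 \cdot 10\right)^{2} = \left(20 + 80\right)^{2} = 100^{2} = 10000$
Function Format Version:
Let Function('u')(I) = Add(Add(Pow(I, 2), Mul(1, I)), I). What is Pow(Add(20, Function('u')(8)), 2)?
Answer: 10000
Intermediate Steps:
Function('u')(I) = Add(Pow(I, 2), Mul(2, I)) (Function('u')(I) = Add(Add(Pow(I, 2), I), I) = Add(Add(I, Pow(I, 2)), I) = Add(Pow(I, 2), Mul(2, I)))
Pow(Add(20, Function('u')(8)), 2) = Pow(Add(20, Mul(8, Add(2, 8))), 2) = Pow(Add(20, Mul(8, 10)), 2) = Pow(Add(20, 80), 2) = Pow(100, 2) = 10000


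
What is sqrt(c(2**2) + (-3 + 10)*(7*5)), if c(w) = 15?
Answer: 2*sqrt(65) ≈ 16.125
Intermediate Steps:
sqrt(c(2**2) + (-3 + 10)*(7*5)) = sqrt(15 + (-3 + 10)*(7*5)) = sqrt(15 + 7*35) = sqrt(15 + 245) = sqrt(260) = 2*sqrt(65)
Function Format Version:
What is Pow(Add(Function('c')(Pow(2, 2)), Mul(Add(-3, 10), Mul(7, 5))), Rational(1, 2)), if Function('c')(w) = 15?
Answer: Mul(2, Pow(65, Rational(1, 2))) ≈ 16.125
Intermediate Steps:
Pow(Add(Function('c')(Pow(2, 2)), Mul(Add(-3, 10), Mul(7, 5))), Rational(1, 2)) = Pow(Add(15, Mul(Add(-3, 10), Mul(7, 5))), Rational(1, 2)) = Pow(Add(15, Mul(7, 35)), Rational(1, 2)) = Pow(Add(15, 245), Rational(1, 2)) = Pow(260, Rational(1, 2)) = Mul(2, Pow(65, Rational(1, 2)))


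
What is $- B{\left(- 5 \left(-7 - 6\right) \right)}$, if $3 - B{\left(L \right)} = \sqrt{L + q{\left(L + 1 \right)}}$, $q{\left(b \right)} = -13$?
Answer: $-3 + 2 \sqrt{13} \approx 4.2111$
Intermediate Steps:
$B{\left(L \right)} = 3 - \sqrt{-13 + L}$ ($B{\left(L \right)} = 3 - \sqrt{L - 13} = 3 - \sqrt{-13 + L}$)
$- B{\left(- 5 \left(-7 - 6\right) \right)} = - (3 - \sqrt{-13 - 5 \left(-7 - 6\right)}) = - (3 - \sqrt{-13 - -65}) = - (3 - \sqrt{-13 + 65}) = - (3 - \sqrt{52}) = - (3 - 2 \sqrt{13}) = -3 + 2 \sqrt{13}$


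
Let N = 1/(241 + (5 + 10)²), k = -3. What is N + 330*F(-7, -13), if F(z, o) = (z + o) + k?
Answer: -3536939/466 ≈ -7590.0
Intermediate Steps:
F(z, o) = -3 + o + z (F(z, o) = (z + o) - 3 = (o + z) - 3 = -3 + o + z)
N = 1/466 (N = 1/(241 + 15²) = 1/(241 + 225) = 1/466 ≈ 0.0021459)
N + 330*F(-7, -13) = 1/466 + 330*(-3 - 13 - 7) = 1/466 + 330*(-23) = 1/466 - 7590 = -3536939/466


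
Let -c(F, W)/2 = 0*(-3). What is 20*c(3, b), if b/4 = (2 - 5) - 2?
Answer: 0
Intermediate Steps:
b = -20 (b = 4*((2 - 5) - 2) = 4*(-3 - 2) = 4*(-5) = -20)
c(F, W) = 0 (c(F, W) = -0*(-3) = -2*0 = 0)
20*c(3, b) = 20*0 = 0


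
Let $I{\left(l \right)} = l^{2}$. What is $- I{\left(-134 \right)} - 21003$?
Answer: $-38959$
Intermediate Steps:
$- I{\left(-134 \right)} - 21003 = - \left(-134\right)^{2} - 21003 = \left(-1\right) 17956 - 21003 = -17956 - 21003 = -38959$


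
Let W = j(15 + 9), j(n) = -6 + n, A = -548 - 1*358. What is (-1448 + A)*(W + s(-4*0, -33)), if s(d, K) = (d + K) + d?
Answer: 35310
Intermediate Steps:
A = -906 (A = -548 - 358 = -906)
s(d, K) = K + 2*d (s(d, K) = (K + d) + d = K + 2*d)
W = 18 (W = -6 + (15 + 9) = -6 + 24 = 18)
(-1448 + A)*(W + s(-4*0, -33)) = (-1448 - 906)*(18 + (-33 + 2*(-4*0))) = -2354*(18 + (-33 + 2*0)) = -2354*(18 + (-33 + 0)) = -2354*(18 - 33) = -2354*(-15) = 35310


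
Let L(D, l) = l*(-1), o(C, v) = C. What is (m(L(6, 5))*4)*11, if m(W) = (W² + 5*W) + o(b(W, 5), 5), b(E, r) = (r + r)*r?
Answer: 2200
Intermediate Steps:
b(E, r) = 2*r² (b(E, r) = (2*r)*r = 2*r²)
L(D, l) = -l
m(W) = 50 + W² + 5*W (m(W) = (W² + 5*W) + 2*5² = (W² + 5*W) + 2*25 = (W² + 5*W) + 50 = 50 + W² + 5*W)
(m(L(6, 5))*4)*11 = ((50 + (-1*5)² + 5*(-1*5))*4)*11 = ((50 + (-5)² + 5*(-5))*4)*11 = ((50 + 25 - 25)*4)*11 = (50*4)*11 = 200*11 = 2200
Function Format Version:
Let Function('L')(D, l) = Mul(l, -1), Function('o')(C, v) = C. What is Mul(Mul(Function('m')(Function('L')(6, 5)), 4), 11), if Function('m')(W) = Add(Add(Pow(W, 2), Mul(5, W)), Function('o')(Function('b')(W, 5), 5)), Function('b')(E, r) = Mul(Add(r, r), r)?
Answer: 2200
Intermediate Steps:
Function('b')(E, r) = Mul(2, Pow(r, 2)) (Function('b')(E, r) = Mul(Mul(2, r), r) = Mul(2, Pow(r, 2)))
Function('L')(D, l) = Mul(-1, l)
Function('m')(W) = Add(50, Pow(W, 2), Mul(5, W)) (Function('m')(W) = Add(Add(Pow(W, 2), Mul(5, W)), Mul(2, Pow(5, 2))) = Add(Add(Pow(W, 2), Mul(5, W)), Mul(2, 25)) = Add(Add(Pow(W, 2), Mul(5, W)), 50) = Add(50, Pow(W, 2), Mul(5, W)))
Mul(Mul(Function('m')(Function('L')(6, 5)), 4), 11) = Mul(Mul(Add(50, Pow(Mul(-1, 5), 2), Mul(5, Mul(-1, 5))), 4), 11) = Mul(Mul(Add(50, Pow(-5, 2), Mul(5, -5)), 4), 11) = Mul(Mul(Add(50, 25, -25), 4), 11) = Mul(Mul(50, 4), 11) = Mul(200, 11) = 2200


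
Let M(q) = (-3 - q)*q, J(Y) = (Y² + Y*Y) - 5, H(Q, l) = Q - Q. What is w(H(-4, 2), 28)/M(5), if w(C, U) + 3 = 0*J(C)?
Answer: 3/40 ≈ 0.075000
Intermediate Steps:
H(Q, l) = 0
J(Y) = -5 + 2*Y² (J(Y) = (Y² + Y²) - 5 = 2*Y² - 5 = -5 + 2*Y²)
M(q) = q*(-3 - q)
w(C, U) = -3 (w(C, U) = -3 + 0*(-5 + 2*C²) = -3 + 0 = -3)
w(H(-4, 2), 28)/M(5) = -3*(-1/(5*(3 + 5))) = -3/((-1*5*8)) = -3/(-40) = -3*(-1/40) = 3/40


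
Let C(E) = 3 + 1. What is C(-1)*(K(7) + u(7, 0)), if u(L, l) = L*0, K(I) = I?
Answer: 28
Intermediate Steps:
u(L, l) = 0
C(E) = 4
C(-1)*(K(7) + u(7, 0)) = 4*(7 + 0) = 4*7 = 28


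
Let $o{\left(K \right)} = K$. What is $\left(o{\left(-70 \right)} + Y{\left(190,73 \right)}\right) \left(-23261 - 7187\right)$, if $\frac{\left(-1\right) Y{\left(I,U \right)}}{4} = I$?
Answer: $25271840$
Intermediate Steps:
$Y{\left(I,U \right)} = - 4 I$
$\left(o{\left(-70 \right)} + Y{\left(190,73 \right)}\right) \left(-23261 - 7187\right) = \left(-70 - 760\right) \left(-23261 - 7187\right) = \left(-70 - 760\right) \left(-30448\right) = \left(-830\right) \left(-30448\right) = 25271840$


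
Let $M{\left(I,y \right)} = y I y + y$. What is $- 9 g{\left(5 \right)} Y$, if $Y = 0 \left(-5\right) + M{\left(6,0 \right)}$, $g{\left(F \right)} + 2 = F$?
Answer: $0$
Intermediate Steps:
$g{\left(F \right)} = -2 + F$
$M{\left(I,y \right)} = y + I y^{2}$ ($M{\left(I,y \right)} = I y y + y = I y^{2} + y = y + I y^{2}$)
$Y = 0$ ($Y = 0 \left(-5\right) + 0 \left(1 + 6 \cdot 0\right) = 0 + 0 \left(1 + 0\right) = 0 + 0 \cdot 1 = 0 + 0 = 0$)
$- 9 g{\left(5 \right)} Y = - 9 \left(-2 + 5\right) 0 = \left(-9\right) 3 \cdot 0 = \left(-27\right) 0 = 0$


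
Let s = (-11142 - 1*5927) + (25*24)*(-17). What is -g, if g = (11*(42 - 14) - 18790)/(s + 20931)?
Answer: -9241/3169 ≈ -2.9161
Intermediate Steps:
s = -27269 (s = (-11142 - 5927) + 600*(-17) = -17069 - 10200 = -27269)
g = 9241/3169 (g = (11*(42 - 14) - 18790)/(-27269 + 20931) = (11*28 - 18790)/(-6338) = (308 - 18790)*(-1/6338) = -18482*(-1/6338) = 9241/3169 ≈ 2.9161)
-g = -1*9241/3169 = -9241/3169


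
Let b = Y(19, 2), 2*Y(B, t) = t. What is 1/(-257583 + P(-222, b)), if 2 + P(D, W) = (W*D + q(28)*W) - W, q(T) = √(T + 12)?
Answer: -32226/8308120603 - √10/33232482412 ≈ -3.8790e-6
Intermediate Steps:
Y(B, t) = t/2
b = 1 (b = (½)*2 = 1)
q(T) = √(12 + T)
P(D, W) = -2 - W + D*W + 2*W*√10 (P(D, W) = -2 + ((W*D + √(12 + 28)*W) - W) = -2 + ((D*W + √40*W) - W) = -2 + ((D*W + (2*√10)*W) - W) = -2 + ((D*W + 2*W*√10) - W) = -2 + (-W + D*W + 2*W*√10) = -2 - W + D*W + 2*W*√10)
1/(-257583 + P(-222, b)) = 1/(-257583 + (-2 - 1*1 - 222*1 + 2*1*√10)) = 1/(-257583 + (-2 - 1 - 222 + 2*√10)) = 1/(-257583 + (-225 + 2*√10)) = 1/(-257808 + 2*√10)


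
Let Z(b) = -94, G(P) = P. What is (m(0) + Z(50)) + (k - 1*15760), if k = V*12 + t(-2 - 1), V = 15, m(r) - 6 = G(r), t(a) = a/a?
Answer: -15667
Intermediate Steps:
t(a) = 1
m(r) = 6 + r
k = 181 (k = 15*12 + 1 = 180 + 1 = 181)
(m(0) + Z(50)) + (k - 1*15760) = ((6 + 0) - 94) + (181 - 1*15760) = (6 - 94) + (181 - 15760) = -88 - 15579 = -15667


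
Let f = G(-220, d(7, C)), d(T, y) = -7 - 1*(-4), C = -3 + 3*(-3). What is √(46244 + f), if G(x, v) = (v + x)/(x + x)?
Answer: √2238234130/220 ≈ 215.05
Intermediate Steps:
C = -12 (C = -3 - 9 = -12)
d(T, y) = -3 (d(T, y) = -7 + 4 = -3)
G(x, v) = (v + x)/(2*x) (G(x, v) = (v + x)/((2*x)) = (v + x)*(1/(2*x)) = (v + x)/(2*x))
f = 223/440 (f = (½)*(-3 - 220)/(-220) = (½)*(-1/220)*(-223) = 223/440 ≈ 0.50682)
√(46244 + f) = √(46244 + 223/440) = √(20347583/440) = √2238234130/220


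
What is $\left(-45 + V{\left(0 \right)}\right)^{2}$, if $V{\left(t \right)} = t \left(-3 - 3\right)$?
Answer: $2025$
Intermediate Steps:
$V{\left(t \right)} = - 6 t$ ($V{\left(t \right)} = t \left(-6\right) = - 6 t$)
$\left(-45 + V{\left(0 \right)}\right)^{2} = \left(-45 - 0\right)^{2} = \left(-45 + 0\right)^{2} = \left(-45\right)^{2} = 2025$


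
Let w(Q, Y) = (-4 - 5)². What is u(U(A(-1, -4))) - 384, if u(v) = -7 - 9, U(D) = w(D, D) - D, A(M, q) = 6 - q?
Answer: -400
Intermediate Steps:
w(Q, Y) = 81 (w(Q, Y) = (-9)² = 81)
U(D) = 81 - D
u(v) = -16
u(U(A(-1, -4))) - 384 = -16 - 384 = -400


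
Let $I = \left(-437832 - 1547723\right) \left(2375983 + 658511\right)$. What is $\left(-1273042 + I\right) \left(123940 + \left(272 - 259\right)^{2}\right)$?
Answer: $-747776086899074108$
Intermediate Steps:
$I = -6025154734170$ ($I = \left(-1985555\right) 3034494 = -6025154734170$)
$\left(-1273042 + I\right) \left(123940 + \left(272 - 259\right)^{2}\right) = \left(-1273042 - 6025154734170\right) \left(123940 + \left(272 - 259\right)^{2}\right) = - 6025156007212 \left(123940 + 13^{2}\right) = - 6025156007212 \left(123940 + 169\right) = \left(-6025156007212\right) 124109 = -747776086899074108$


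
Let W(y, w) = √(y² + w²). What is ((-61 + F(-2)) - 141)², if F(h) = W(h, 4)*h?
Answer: 40884 + 1616*√5 ≈ 44498.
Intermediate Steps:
W(y, w) = √(w² + y²)
F(h) = h*√(16 + h²) (F(h) = √(4² + h²)*h = √(16 + h²)*h = h*√(16 + h²))
((-61 + F(-2)) - 141)² = ((-61 - 2*√(16 + (-2)²)) - 141)² = ((-61 - 2*√(16 + 4)) - 141)² = ((-61 - 4*√5) - 141)² = (-202 - 4*√5)²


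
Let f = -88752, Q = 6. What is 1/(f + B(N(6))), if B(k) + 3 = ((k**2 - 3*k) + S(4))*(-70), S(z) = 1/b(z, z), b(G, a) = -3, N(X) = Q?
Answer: -3/269975 ≈ -1.1112e-5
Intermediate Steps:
N(X) = 6
S(z) = -1/3 (S(z) = 1/(-3) = -1/3)
B(k) = 61/3 - 70*k**2 + 210*k (B(k) = -3 + ((k**2 - 3*k) - 1/3)*(-70) = -3 + (-1/3 + k**2 - 3*k)*(-70) = -3 + (70/3 - 70*k**2 + 210*k) = 61/3 - 70*k**2 + 210*k)
1/(f + B(N(6))) = 1/(-88752 + (61/3 - 70*6**2 + 210*6)) = 1/(-88752 + (61/3 - 70*36 + 1260)) = 1/(-88752 + (61/3 - 2520 + 1260)) = 1/(-88752 - 3719/3) = 1/(-269975/3) = -3/269975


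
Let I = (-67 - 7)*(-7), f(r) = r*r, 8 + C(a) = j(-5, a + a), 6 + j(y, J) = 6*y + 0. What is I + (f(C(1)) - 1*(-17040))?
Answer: 19494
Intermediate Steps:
j(y, J) = -6 + 6*y (j(y, J) = -6 + (6*y + 0) = -6 + 6*y)
C(a) = -44 (C(a) = -8 + (-6 + 6*(-5)) = -8 + (-6 - 30) = -8 - 36 = -44)
f(r) = r**2
I = 518 (I = -74*(-7) = 518)
I + (f(C(1)) - 1*(-17040)) = 518 + ((-44)**2 - 1*(-17040)) = 518 + (1936 + 17040) = 518 + 18976 = 19494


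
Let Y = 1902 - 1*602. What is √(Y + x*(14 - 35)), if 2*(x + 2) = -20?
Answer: 4*√97 ≈ 39.395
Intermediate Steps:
x = -12 (x = -2 + (½)*(-20) = -2 - 10 = -12)
Y = 1300 (Y = 1902 - 602 = 1300)
√(Y + x*(14 - 35)) = √(1300 - 12*(14 - 35)) = √(1300 - 12*(-21)) = √(1300 + 252) = √1552 = 4*√97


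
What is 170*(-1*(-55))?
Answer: 9350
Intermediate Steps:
170*(-1*(-55)) = 170*55 = 9350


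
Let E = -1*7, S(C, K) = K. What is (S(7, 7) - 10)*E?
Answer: 21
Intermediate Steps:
E = -7
(S(7, 7) - 10)*E = (7 - 10)*(-7) = -3*(-7) = 21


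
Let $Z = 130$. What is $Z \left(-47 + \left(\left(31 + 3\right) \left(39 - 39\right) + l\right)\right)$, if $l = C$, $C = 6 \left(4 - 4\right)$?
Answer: $-6110$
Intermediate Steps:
$C = 0$ ($C = 6 \cdot 0 = 0$)
$l = 0$
$Z \left(-47 + \left(\left(31 + 3\right) \left(39 - 39\right) + l\right)\right) = 130 \left(-47 + \left(\left(31 + 3\right) \left(39 - 39\right) + 0\right)\right) = 130 \left(-47 + \left(34 \cdot 0 + 0\right)\right) = 130 \left(-47 + \left(0 + 0\right)\right) = 130 \left(-47 + 0\right) = 130 \left(-47\right) = -6110$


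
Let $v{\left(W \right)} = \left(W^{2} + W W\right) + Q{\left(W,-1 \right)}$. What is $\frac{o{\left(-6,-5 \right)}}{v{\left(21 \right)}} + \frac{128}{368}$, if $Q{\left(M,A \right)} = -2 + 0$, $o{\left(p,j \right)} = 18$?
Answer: $\frac{3727}{10120} \approx 0.36828$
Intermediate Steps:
$Q{\left(M,A \right)} = -2$
$v{\left(W \right)} = -2 + 2 W^{2}$ ($v{\left(W \right)} = \left(W^{2} + W W\right) - 2 = \left(W^{2} + W^{2}\right) - 2 = 2 W^{2} - 2 = -2 + 2 W^{2}$)
$\frac{o{\left(-6,-5 \right)}}{v{\left(21 \right)}} + \frac{128}{368} = \frac{18}{-2 + 2 \cdot 21^{2}} + \frac{128}{368} = \frac{18}{-2 + 2 \cdot 441} + 128 \cdot \frac{1}{368} = \frac{18}{-2 + 882} + \frac{8}{23} = \frac{18}{880} + \frac{8}{23} = 18 \cdot \frac{1}{880} + \frac{8}{23} = \frac{9}{440} + \frac{8}{23} = \frac{3727}{10120}$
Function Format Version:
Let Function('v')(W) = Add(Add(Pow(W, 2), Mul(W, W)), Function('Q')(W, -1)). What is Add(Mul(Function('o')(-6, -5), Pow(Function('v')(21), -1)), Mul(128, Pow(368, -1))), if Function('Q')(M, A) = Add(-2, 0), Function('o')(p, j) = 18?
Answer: Rational(3727, 10120) ≈ 0.36828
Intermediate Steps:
Function('Q')(M, A) = -2
Function('v')(W) = Add(-2, Mul(2, Pow(W, 2))) (Function('v')(W) = Add(Add(Pow(W, 2), Mul(W, W)), -2) = Add(Add(Pow(W, 2), Pow(W, 2)), -2) = Add(Mul(2, Pow(W, 2)), -2) = Add(-2, Mul(2, Pow(W, 2))))
Add(Mul(Function('o')(-6, -5), Pow(Function('v')(21), -1)), Mul(128, Pow(368, -1))) = Add(Mul(18, Pow(Add(-2, Mul(2, Pow(21, 2))), -1)), Mul(128, Pow(368, -1))) = Add(Mul(18, Pow(Add(-2, Mul(2, 441)), -1)), Mul(128, Rational(1, 368))) = Add(Mul(18, Pow(Add(-2, 882), -1)), Rational(8, 23)) = Add(Mul(18, Pow(880, -1)), Rational(8, 23)) = Add(Mul(18, Rational(1, 880)), Rational(8, 23)) = Add(Rational(9, 440), Rational(8, 23)) = Rational(3727, 10120)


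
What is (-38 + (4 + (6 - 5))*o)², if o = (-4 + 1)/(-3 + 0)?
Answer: 1089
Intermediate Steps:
o = 1 (o = -3/(-3) = -3*(-⅓) = 1)
(-38 + (4 + (6 - 5))*o)² = (-38 + (4 + (6 - 5))*1)² = (-38 + (4 + 1)*1)² = (-38 + 5*1)² = (-38 + 5)² = (-33)² = 1089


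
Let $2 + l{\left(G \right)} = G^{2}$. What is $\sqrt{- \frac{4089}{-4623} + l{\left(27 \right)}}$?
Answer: $\frac{33 \sqrt{1587230}}{1541} \approx 26.979$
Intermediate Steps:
$l{\left(G \right)} = -2 + G^{2}$
$\sqrt{- \frac{4089}{-4623} + l{\left(27 \right)}} = \sqrt{- \frac{4089}{-4623} - \left(2 - 27^{2}\right)} = \sqrt{\left(-4089\right) \left(- \frac{1}{4623}\right) + \left(-2 + 729\right)} = \sqrt{\frac{1363}{1541} + 727} = \sqrt{\frac{1121670}{1541}} = \frac{33 \sqrt{1587230}}{1541}$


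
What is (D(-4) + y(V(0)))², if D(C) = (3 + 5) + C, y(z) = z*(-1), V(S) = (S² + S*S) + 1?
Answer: 9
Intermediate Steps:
V(S) = 1 + 2*S² (V(S) = (S² + S²) + 1 = 2*S² + 1 = 1 + 2*S²)
y(z) = -z
D(C) = 8 + C
(D(-4) + y(V(0)))² = ((8 - 4) - (1 + 2*0²))² = (4 - (1 + 2*0))² = (4 - (1 + 0))² = (4 - 1*1)² = (4 - 1)² = 3² = 9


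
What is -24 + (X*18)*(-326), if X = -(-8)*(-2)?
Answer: 93864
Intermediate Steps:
X = -16 (X = -4*4 = -16)
-24 + (X*18)*(-326) = -24 - 16*18*(-326) = -24 - 288*(-326) = -24 + 93888 = 93864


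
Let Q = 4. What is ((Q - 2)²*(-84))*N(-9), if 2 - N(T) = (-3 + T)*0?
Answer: -672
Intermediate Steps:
N(T) = 2 (N(T) = 2 - (-3 + T)*0 = 2 - 1*0 = 2 + 0 = 2)
((Q - 2)²*(-84))*N(-9) = ((4 - 2)²*(-84))*2 = (2²*(-84))*2 = (4*(-84))*2 = -336*2 = -672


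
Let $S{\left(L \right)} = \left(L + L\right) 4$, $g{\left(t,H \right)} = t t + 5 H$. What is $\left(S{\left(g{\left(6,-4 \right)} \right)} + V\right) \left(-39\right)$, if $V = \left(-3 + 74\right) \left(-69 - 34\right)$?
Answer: $280215$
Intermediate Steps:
$g{\left(t,H \right)} = t^{2} + 5 H$
$V = -7313$ ($V = 71 \left(-103\right) = -7313$)
$S{\left(L \right)} = 8 L$ ($S{\left(L \right)} = 2 L 4 = 8 L$)
$\left(S{\left(g{\left(6,-4 \right)} \right)} + V\right) \left(-39\right) = \left(8 \left(6^{2} + 5 \left(-4\right)\right) - 7313\right) \left(-39\right) = \left(8 \left(36 - 20\right) - 7313\right) \left(-39\right) = \left(8 \cdot 16 - 7313\right) \left(-39\right) = \left(128 - 7313\right) \left(-39\right) = \left(-7185\right) \left(-39\right) = 280215$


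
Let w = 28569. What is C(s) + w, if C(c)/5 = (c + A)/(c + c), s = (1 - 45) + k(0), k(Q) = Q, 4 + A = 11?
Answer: 2514257/88 ≈ 28571.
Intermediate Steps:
A = 7 (A = -4 + 11 = 7)
s = -44 (s = (1 - 45) + 0 = -44 + 0 = -44)
C(c) = 5*(7 + c)/(2*c) (C(c) = 5*((c + 7)/(c + c)) = 5*((7 + c)/((2*c))) = 5*((7 + c)*(1/(2*c))) = 5*((7 + c)/(2*c)) = 5*(7 + c)/(2*c))
C(s) + w = (5/2)*(7 - 44)/(-44) + 28569 = (5/2)*(-1/44)*(-37) + 28569 = 185/88 + 28569 = 2514257/88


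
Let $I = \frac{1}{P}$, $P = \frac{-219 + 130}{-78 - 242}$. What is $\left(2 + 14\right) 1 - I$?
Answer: $\frac{1104}{89} \approx 12.404$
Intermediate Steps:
$P = \frac{89}{320}$ ($P = - \frac{89}{-320} = \left(-89\right) \left(- \frac{1}{320}\right) = \frac{89}{320} \approx 0.27812$)
$I = \frac{320}{89}$ ($I = \frac{1}{\frac{89}{320}} = \frac{320}{89} \approx 3.5955$)
$\left(2 + 14\right) 1 - I = \left(2 + 14\right) 1 - \frac{320}{89} = 16 \cdot 1 - \frac{320}{89} = 16 - \frac{320}{89} = \frac{1104}{89}$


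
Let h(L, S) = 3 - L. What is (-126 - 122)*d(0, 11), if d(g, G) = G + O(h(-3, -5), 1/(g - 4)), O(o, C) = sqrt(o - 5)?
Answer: -2976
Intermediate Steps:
O(o, C) = sqrt(-5 + o)
d(g, G) = 1 + G (d(g, G) = G + sqrt(-5 + (3 - 1*(-3))) = G + sqrt(-5 + (3 + 3)) = G + sqrt(-5 + 6) = G + sqrt(1) = G + 1 = 1 + G)
(-126 - 122)*d(0, 11) = (-126 - 122)*(1 + 11) = -248*12 = -2976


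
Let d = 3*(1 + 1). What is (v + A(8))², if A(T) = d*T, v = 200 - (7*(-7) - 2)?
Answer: 89401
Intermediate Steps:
d = 6 (d = 3*2 = 6)
v = 251 (v = 200 - (-49 - 2) = 200 - 1*(-51) = 200 + 51 = 251)
A(T) = 6*T
(v + A(8))² = (251 + 6*8)² = (251 + 48)² = 299² = 89401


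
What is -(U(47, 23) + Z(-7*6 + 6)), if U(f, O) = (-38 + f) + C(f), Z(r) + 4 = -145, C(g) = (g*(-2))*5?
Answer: 610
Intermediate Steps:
C(g) = -10*g (C(g) = -2*g*5 = -10*g)
Z(r) = -149 (Z(r) = -4 - 145 = -149)
U(f, O) = -38 - 9*f (U(f, O) = (-38 + f) - 10*f = -38 - 9*f)
-(U(47, 23) + Z(-7*6 + 6)) = -((-38 - 9*47) - 149) = -((-38 - 423) - 149) = -(-461 - 149) = -1*(-610) = 610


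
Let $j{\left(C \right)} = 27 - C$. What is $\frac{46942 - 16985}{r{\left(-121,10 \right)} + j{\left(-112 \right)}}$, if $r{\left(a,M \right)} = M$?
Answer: $\frac{29957}{149} \approx 201.05$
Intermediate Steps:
$\frac{46942 - 16985}{r{\left(-121,10 \right)} + j{\left(-112 \right)}} = \frac{46942 - 16985}{10 + \left(27 - -112\right)} = \frac{29957}{10 + \left(27 + 112\right)} = \frac{29957}{10 + 139} = \frac{29957}{149}$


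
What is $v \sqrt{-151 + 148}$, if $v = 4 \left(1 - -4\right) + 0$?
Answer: $20 i \sqrt{3} \approx 34.641 i$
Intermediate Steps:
$v = 20$ ($v = 4 \left(1 + 4\right) + 0 = 4 \cdot 5 + 0 = 20 + 0 = 20$)
$v \sqrt{-151 + 148} = 20 \sqrt{-151 + 148} = 20 \sqrt{-3} = 20 i \sqrt{3}$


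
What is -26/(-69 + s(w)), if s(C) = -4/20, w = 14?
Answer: 65/173 ≈ 0.37572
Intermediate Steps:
s(C) = -⅕ (s(C) = -4*1/20 = -⅕)
-26/(-69 + s(w)) = -26/(-69 - ⅕) = -26/(-346/5) = -5/346*(-26) = 65/173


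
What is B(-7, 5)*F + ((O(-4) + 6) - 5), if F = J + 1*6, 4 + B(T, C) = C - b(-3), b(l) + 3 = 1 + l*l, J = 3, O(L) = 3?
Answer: -50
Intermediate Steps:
b(l) = -2 + l**2 (b(l) = -3 + (1 + l*l) = -3 + (1 + l**2) = -2 + l**2)
B(T, C) = -11 + C (B(T, C) = -4 + (C - (-2 + (-3)**2)) = -4 + (C - (-2 + 9)) = -4 + (C - 1*7) = -4 + (C - 7) = -4 + (-7 + C) = -11 + C)
F = 9 (F = 3 + 1*6 = 3 + 6 = 9)
B(-7, 5)*F + ((O(-4) + 6) - 5) = (-11 + 5)*9 + ((3 + 6) - 5) = -6*9 + (9 - 5) = -54 + 4 = -50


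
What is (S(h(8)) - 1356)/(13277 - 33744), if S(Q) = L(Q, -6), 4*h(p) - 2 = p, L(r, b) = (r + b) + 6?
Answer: 2707/40934 ≈ 0.066131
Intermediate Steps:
L(r, b) = 6 + b + r (L(r, b) = (b + r) + 6 = 6 + b + r)
h(p) = ½ + p/4
S(Q) = Q (S(Q) = 6 - 6 + Q = Q)
(S(h(8)) - 1356)/(13277 - 33744) = ((½ + (¼)*8) - 1356)/(13277 - 33744) = ((½ + 2) - 1356)/(-20467) = (5/2 - 1356)*(-1/20467) = -2707/2*(-1/20467) = 2707/40934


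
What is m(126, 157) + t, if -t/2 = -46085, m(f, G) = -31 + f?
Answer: 92265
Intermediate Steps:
t = 92170 (t = -2*(-46085) = 92170)
m(126, 157) + t = (-31 + 126) + 92170 = 95 + 92170 = 92265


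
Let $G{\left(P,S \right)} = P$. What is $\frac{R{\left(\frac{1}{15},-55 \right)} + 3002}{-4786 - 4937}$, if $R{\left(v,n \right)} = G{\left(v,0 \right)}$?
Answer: $- \frac{6433}{20835} \approx -0.30876$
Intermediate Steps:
$R{\left(v,n \right)} = v$
$\frac{R{\left(\frac{1}{15},-55 \right)} + 3002}{-4786 - 4937} = \frac{\frac{1}{15} + 3002}{-4786 - 4937} = \frac{\frac{1}{15} + 3002}{-9723} = \frac{45031}{15} \left(- \frac{1}{9723}\right) = - \frac{6433}{20835}$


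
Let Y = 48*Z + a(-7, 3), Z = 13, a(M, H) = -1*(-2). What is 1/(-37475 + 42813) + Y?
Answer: 3341589/5338 ≈ 626.00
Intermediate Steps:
a(M, H) = 2
Y = 626 (Y = 48*13 + 2 = 624 + 2 = 626)
1/(-37475 + 42813) + Y = 1/(-37475 + 42813) + 626 = 1/5338 + 626 = 3341589/5338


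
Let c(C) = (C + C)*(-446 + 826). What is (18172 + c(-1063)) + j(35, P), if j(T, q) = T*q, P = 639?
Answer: -767343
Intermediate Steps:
c(C) = 760*C (c(C) = (2*C)*380 = 760*C)
(18172 + c(-1063)) + j(35, P) = (18172 + 760*(-1063)) + 35*639 = (18172 - 807880) + 22365 = -789708 + 22365 = -767343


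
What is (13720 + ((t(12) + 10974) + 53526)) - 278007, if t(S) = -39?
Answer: -199826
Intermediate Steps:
(13720 + ((t(12) + 10974) + 53526)) - 278007 = (13720 + ((-39 + 10974) + 53526)) - 278007 = (13720 + (10935 + 53526)) - 278007 = (13720 + 64461) - 278007 = 78181 - 278007 = -199826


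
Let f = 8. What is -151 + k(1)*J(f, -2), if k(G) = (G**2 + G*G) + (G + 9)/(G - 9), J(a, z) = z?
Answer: -305/2 ≈ -152.50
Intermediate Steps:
k(G) = 2*G**2 + (9 + G)/(-9 + G) (k(G) = (G**2 + G**2) + (9 + G)/(-9 + G) = 2*G**2 + (9 + G)/(-9 + G))
-151 + k(1)*J(f, -2) = -151 + ((9 + 1 - 18*1**2 + 2*1**3)/(-9 + 1))*(-2) = -151 + ((9 + 1 - 18*1 + 2*1)/(-8))*(-2) = -151 - (9 + 1 - 18 + 2)/8*(-2) = -151 - 1/8*(-6)*(-2) = -151 + (3/4)*(-2) = -151 - 3/2 = -305/2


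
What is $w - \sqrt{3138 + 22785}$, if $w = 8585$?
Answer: $8585 - \sqrt{25923} \approx 8424.0$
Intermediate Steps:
$w - \sqrt{3138 + 22785} = 8585 - \sqrt{3138 + 22785} = 8585 - \sqrt{25923}$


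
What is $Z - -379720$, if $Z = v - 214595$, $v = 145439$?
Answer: $310564$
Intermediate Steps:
$Z = -69156$ ($Z = 145439 - 214595 = -69156$)
$Z - -379720 = -69156 - -379720 = -69156 + 379720 = 310564$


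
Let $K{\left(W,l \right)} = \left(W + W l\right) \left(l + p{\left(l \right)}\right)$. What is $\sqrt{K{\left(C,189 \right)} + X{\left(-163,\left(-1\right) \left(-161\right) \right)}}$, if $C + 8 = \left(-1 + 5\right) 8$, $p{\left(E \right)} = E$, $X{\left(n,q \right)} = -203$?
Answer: $7 \sqrt{35173} \approx 1312.8$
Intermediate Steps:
$C = 24$ ($C = -8 + \left(-1 + 5\right) 8 = -8 + 4 \cdot 8 = -8 + 32 = 24$)
$K{\left(W,l \right)} = 2 l \left(W + W l\right)$ ($K{\left(W,l \right)} = \left(W + W l\right) \left(l + l\right) = \left(W + W l\right) 2 l = 2 l \left(W + W l\right)$)
$\sqrt{K{\left(C,189 \right)} + X{\left(-163,\left(-1\right) \left(-161\right) \right)}} = \sqrt{2 \cdot 24 \cdot 189 \left(1 + 189\right) - 203} = \sqrt{2 \cdot 24 \cdot 189 \cdot 190 - 203} = \sqrt{1723680 - 203} = \sqrt{1723477} = 7 \sqrt{35173}$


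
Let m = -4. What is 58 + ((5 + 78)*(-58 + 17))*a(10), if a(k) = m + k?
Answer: -20360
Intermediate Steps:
a(k) = -4 + k
58 + ((5 + 78)*(-58 + 17))*a(10) = 58 + ((5 + 78)*(-58 + 17))*(-4 + 10) = 58 + (83*(-41))*6 = 58 - 3403*6 = 58 - 20418 = -20360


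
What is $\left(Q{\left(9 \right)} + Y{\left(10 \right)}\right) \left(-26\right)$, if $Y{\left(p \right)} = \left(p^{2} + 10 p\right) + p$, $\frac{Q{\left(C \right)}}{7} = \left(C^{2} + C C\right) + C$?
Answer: $-36582$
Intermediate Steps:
$Q{\left(C \right)} = 7 C + 14 C^{2}$ ($Q{\left(C \right)} = 7 \left(\left(C^{2} + C C\right) + C\right) = 7 \left(\left(C^{2} + C^{2}\right) + C\right) = 7 \left(2 C^{2} + C\right) = 7 \left(C + 2 C^{2}\right) = 7 C + 14 C^{2}$)
$Y{\left(p \right)} = p^{2} + 11 p$
$\left(Q{\left(9 \right)} + Y{\left(10 \right)}\right) \left(-26\right) = \left(7 \cdot 9 \left(1 + 2 \cdot 9\right) + 10 \left(11 + 10\right)\right) \left(-26\right) = \left(7 \cdot 9 \left(1 + 18\right) + 10 \cdot 21\right) \left(-26\right) = \left(7 \cdot 9 \cdot 19 + 210\right) \left(-26\right) = \left(1197 + 210\right) \left(-26\right) = 1407 \left(-26\right) = -36582$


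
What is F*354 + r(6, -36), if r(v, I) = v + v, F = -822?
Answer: -290976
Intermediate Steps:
r(v, I) = 2*v
F*354 + r(6, -36) = -822*354 + 2*6 = -290988 + 12 = -290976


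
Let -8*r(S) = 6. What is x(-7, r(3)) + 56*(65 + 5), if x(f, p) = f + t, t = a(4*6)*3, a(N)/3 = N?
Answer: 4129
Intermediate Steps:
r(S) = -¾ (r(S) = -⅛*6 = -¾)
a(N) = 3*N
t = 216 (t = (3*(4*6))*3 = (3*24)*3 = 72*3 = 216)
x(f, p) = 216 + f (x(f, p) = f + 216 = 216 + f)
x(-7, r(3)) + 56*(65 + 5) = (216 - 7) + 56*(65 + 5) = 209 + 56*70 = 209 + 3920 = 4129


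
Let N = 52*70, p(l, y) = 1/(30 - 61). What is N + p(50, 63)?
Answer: 112839/31 ≈ 3640.0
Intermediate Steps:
p(l, y) = -1/31 (p(l, y) = 1/(-31) = -1/31)
N = 3640
N + p(50, 63) = 3640 - 1/31 = 112839/31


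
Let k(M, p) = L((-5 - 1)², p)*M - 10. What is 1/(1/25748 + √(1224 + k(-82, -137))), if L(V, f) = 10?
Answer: -25748/261206044575 + 662959504*√394/261206044575 ≈ 0.050379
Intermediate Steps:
k(M, p) = -10 + 10*M (k(M, p) = 10*M - 10 = -10 + 10*M)
1/(1/25748 + √(1224 + k(-82, -137))) = 1/(1/25748 + √(1224 + (-10 + 10*(-82)))) = 1/(1/25748 + √(1224 + (-10 - 820))) = 1/(1/25748 + √(1224 - 830)) = 1/(1/25748 + √394)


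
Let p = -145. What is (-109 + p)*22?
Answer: -5588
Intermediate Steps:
(-109 + p)*22 = (-109 - 145)*22 = -254*22 = -5588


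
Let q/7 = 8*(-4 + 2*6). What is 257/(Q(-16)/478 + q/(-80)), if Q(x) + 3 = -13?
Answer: -307115/6732 ≈ -45.620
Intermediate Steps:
Q(x) = -16 (Q(x) = -3 - 13 = -16)
q = 448 (q = 7*(8*(-4 + 2*6)) = 7*(8*(-4 + 12)) = 7*(8*8) = 7*64 = 448)
257/(Q(-16)/478 + q/(-80)) = 257/(-16/478 + 448/(-80)) = 257/(-16*1/478 + 448*(-1/80)) = 257/(-8/239 - 28/5) = 257/(-6732/1195) = 257*(-1195/6732) = -307115/6732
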